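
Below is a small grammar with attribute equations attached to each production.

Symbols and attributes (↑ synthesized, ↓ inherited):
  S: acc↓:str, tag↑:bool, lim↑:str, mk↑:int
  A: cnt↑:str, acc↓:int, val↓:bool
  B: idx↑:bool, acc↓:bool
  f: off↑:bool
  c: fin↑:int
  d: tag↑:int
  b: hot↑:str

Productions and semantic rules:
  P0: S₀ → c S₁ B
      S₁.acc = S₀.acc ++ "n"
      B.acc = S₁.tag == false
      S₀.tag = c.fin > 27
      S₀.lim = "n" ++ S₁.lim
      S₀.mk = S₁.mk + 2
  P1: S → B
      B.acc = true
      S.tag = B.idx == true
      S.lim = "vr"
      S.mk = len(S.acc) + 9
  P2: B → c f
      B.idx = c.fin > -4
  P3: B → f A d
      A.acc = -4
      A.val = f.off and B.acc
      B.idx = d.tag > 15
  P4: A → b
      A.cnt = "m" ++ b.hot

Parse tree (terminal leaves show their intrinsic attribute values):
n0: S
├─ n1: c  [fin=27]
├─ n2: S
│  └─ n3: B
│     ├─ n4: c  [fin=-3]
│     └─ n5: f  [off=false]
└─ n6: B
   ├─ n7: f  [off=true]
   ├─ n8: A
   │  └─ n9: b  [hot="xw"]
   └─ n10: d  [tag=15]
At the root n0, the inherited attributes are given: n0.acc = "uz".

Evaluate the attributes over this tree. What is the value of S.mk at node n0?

1. n0.acc = "uz"  [given at root]
2. n1.fin = 27  [terminal]
3. n2.acc = "uzn"  [S₀.acc ++ "n"]
4. n3.acc = true  [true]
5. n4.fin = -3  [terminal]
6. n5.off = false  [terminal]
7. n3.idx = true  [c.fin > -4]
8. n2.tag = true  [B.idx == true]
9. n2.lim = "vr"  ["vr"]
10. n2.mk = 12  [len(S.acc) + 9]
11. n6.acc = false  [S₁.tag == false]
12. n7.off = true  [terminal]
13. n8.acc = -4  [-4]
14. n8.val = false  [f.off and B.acc]
15. n9.hot = "xw"  [terminal]
16. n8.cnt = "mxw"  ["m" ++ b.hot]
17. n10.tag = 15  [terminal]
18. n6.idx = false  [d.tag > 15]
19. n0.tag = false  [c.fin > 27]
20. n0.lim = "nvr"  ["n" ++ S₁.lim]
21. n0.mk = 14  [S₁.mk + 2]

14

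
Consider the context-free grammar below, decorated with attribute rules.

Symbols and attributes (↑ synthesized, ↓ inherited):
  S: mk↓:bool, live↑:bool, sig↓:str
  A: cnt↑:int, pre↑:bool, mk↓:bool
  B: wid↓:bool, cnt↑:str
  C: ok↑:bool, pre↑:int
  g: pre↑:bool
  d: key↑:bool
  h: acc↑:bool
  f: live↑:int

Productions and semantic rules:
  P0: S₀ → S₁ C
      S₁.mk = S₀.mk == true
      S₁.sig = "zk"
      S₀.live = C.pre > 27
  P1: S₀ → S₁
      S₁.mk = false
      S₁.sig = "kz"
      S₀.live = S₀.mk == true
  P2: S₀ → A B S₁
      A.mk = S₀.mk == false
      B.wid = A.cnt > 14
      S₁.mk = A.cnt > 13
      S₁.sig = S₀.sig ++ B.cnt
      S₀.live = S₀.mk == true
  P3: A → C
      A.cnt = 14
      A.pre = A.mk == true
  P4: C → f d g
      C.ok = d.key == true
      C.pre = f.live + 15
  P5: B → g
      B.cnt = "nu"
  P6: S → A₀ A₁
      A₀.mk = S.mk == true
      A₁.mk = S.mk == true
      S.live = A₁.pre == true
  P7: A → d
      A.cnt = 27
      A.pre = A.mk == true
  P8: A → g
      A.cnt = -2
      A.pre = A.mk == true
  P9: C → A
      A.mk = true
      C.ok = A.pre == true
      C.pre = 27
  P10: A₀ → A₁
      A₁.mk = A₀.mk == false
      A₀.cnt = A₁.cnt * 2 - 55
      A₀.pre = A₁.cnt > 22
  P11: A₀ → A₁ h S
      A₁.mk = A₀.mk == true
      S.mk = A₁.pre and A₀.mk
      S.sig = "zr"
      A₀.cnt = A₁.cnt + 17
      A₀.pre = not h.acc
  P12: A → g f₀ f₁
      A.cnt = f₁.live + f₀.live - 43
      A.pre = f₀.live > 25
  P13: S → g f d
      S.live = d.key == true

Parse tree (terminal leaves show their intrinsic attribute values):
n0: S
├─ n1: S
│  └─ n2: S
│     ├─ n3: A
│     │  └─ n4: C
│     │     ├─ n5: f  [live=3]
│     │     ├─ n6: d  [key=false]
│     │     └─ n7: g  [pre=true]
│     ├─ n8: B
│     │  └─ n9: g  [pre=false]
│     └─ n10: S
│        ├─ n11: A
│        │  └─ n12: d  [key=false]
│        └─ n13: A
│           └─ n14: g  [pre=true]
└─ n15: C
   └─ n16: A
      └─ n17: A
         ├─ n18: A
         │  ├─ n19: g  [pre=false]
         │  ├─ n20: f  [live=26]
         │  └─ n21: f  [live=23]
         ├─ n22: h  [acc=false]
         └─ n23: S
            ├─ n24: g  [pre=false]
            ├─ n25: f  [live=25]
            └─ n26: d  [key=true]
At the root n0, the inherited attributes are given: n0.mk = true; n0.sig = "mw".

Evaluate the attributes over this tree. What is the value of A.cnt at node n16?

-9

1. n0.mk = true  [given at root]
2. n0.sig = "mw"  [given at root]
3. n1.mk = true  [S₀.mk == true]
4. n1.sig = "zk"  ["zk"]
5. n2.mk = false  [false]
6. n2.sig = "kz"  ["kz"]
7. n3.mk = true  [S₀.mk == false]
8. n5.live = 3  [terminal]
9. n6.key = false  [terminal]
10. n7.pre = true  [terminal]
11. n4.ok = false  [d.key == true]
12. n4.pre = 18  [f.live + 15]
13. n3.cnt = 14  [14]
14. n3.pre = true  [A.mk == true]
15. n8.wid = false  [A.cnt > 14]
16. n9.pre = false  [terminal]
17. n8.cnt = "nu"  ["nu"]
18. n10.mk = true  [A.cnt > 13]
19. n10.sig = "kznu"  [S₀.sig ++ B.cnt]
20. n11.mk = true  [S.mk == true]
21. n12.key = false  [terminal]
22. n11.cnt = 27  [27]
23. n11.pre = true  [A.mk == true]
24. n13.mk = true  [S.mk == true]
25. n14.pre = true  [terminal]
26. n13.cnt = -2  [-2]
27. n13.pre = true  [A.mk == true]
28. n10.live = true  [A₁.pre == true]
29. n2.live = false  [S₀.mk == true]
30. n1.live = true  [S₀.mk == true]
31. n16.mk = true  [true]
32. n17.mk = false  [A₀.mk == false]
33. n18.mk = false  [A₀.mk == true]
34. n19.pre = false  [terminal]
35. n20.live = 26  [terminal]
36. n21.live = 23  [terminal]
37. n18.cnt = 6  [f₁.live + f₀.live - 43]
38. n18.pre = true  [f₀.live > 25]
39. n22.acc = false  [terminal]
40. n23.mk = false  [A₁.pre and A₀.mk]
41. n23.sig = "zr"  ["zr"]
42. n24.pre = false  [terminal]
43. n25.live = 25  [terminal]
44. n26.key = true  [terminal]
45. n23.live = true  [d.key == true]
46. n17.cnt = 23  [A₁.cnt + 17]
47. n17.pre = true  [not h.acc]
48. n16.cnt = -9  [A₁.cnt * 2 - 55]
49. n16.pre = true  [A₁.cnt > 22]
50. n15.ok = true  [A.pre == true]
51. n15.pre = 27  [27]
52. n0.live = false  [C.pre > 27]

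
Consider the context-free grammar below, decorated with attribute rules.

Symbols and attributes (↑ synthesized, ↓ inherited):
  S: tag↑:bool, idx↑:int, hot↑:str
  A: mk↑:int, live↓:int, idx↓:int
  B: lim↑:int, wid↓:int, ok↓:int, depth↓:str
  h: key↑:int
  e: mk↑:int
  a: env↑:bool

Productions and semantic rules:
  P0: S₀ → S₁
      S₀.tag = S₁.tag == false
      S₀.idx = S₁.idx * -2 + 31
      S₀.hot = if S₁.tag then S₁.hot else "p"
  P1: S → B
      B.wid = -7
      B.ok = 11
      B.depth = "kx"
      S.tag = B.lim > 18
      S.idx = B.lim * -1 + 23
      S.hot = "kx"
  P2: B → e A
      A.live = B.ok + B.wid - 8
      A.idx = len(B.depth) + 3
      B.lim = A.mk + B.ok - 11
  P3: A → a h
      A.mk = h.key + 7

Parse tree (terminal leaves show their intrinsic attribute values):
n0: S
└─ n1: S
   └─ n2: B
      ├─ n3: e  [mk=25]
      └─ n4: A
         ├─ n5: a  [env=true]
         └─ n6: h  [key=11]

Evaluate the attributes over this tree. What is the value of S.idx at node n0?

1. n2.wid = -7  [-7]
2. n2.ok = 11  [11]
3. n2.depth = "kx"  ["kx"]
4. n3.mk = 25  [terminal]
5. n4.live = -4  [B.ok + B.wid - 8]
6. n4.idx = 5  [len(B.depth) + 3]
7. n5.env = true  [terminal]
8. n6.key = 11  [terminal]
9. n4.mk = 18  [h.key + 7]
10. n2.lim = 18  [A.mk + B.ok - 11]
11. n1.tag = false  [B.lim > 18]
12. n1.idx = 5  [B.lim * -1 + 23]
13. n1.hot = "kx"  ["kx"]
14. n0.tag = true  [S₁.tag == false]
15. n0.idx = 21  [S₁.idx * -2 + 31]
16. n0.hot = "p"  [if S₁.tag then S₁.hot else "p"]

21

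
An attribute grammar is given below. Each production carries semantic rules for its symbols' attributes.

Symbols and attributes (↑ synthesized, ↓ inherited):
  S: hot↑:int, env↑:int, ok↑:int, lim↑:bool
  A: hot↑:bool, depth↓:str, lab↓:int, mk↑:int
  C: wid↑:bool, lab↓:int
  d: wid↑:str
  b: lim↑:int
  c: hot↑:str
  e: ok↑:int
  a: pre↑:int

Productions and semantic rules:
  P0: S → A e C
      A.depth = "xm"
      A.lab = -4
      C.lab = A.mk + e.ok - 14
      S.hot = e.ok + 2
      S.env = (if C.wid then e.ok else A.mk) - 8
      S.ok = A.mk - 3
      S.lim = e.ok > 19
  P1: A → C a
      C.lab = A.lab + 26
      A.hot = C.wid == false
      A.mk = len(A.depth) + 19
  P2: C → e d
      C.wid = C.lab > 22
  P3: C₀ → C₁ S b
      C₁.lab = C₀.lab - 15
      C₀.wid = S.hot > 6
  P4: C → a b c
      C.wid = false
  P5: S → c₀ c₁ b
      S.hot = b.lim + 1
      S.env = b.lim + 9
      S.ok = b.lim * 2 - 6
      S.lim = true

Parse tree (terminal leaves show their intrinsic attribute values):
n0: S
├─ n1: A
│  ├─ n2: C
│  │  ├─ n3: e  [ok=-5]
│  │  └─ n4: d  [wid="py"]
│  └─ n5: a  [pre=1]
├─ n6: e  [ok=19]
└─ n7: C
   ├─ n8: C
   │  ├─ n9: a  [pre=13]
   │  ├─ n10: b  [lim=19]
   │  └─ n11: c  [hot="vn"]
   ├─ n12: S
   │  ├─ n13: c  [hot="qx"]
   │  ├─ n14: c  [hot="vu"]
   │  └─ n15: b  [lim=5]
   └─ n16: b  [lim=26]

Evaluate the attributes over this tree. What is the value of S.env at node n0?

1. n1.depth = "xm"  ["xm"]
2. n1.lab = -4  [-4]
3. n2.lab = 22  [A.lab + 26]
4. n3.ok = -5  [terminal]
5. n4.wid = "py"  [terminal]
6. n2.wid = false  [C.lab > 22]
7. n5.pre = 1  [terminal]
8. n1.hot = true  [C.wid == false]
9. n1.mk = 21  [len(A.depth) + 19]
10. n6.ok = 19  [terminal]
11. n7.lab = 26  [A.mk + e.ok - 14]
12. n8.lab = 11  [C₀.lab - 15]
13. n9.pre = 13  [terminal]
14. n10.lim = 19  [terminal]
15. n11.hot = "vn"  [terminal]
16. n8.wid = false  [false]
17. n13.hot = "qx"  [terminal]
18. n14.hot = "vu"  [terminal]
19. n15.lim = 5  [terminal]
20. n12.hot = 6  [b.lim + 1]
21. n12.env = 14  [b.lim + 9]
22. n12.ok = 4  [b.lim * 2 - 6]
23. n12.lim = true  [true]
24. n16.lim = 26  [terminal]
25. n7.wid = false  [S.hot > 6]
26. n0.hot = 21  [e.ok + 2]
27. n0.env = 13  [(if C.wid then e.ok else A.mk) - 8]
28. n0.ok = 18  [A.mk - 3]
29. n0.lim = false  [e.ok > 19]

13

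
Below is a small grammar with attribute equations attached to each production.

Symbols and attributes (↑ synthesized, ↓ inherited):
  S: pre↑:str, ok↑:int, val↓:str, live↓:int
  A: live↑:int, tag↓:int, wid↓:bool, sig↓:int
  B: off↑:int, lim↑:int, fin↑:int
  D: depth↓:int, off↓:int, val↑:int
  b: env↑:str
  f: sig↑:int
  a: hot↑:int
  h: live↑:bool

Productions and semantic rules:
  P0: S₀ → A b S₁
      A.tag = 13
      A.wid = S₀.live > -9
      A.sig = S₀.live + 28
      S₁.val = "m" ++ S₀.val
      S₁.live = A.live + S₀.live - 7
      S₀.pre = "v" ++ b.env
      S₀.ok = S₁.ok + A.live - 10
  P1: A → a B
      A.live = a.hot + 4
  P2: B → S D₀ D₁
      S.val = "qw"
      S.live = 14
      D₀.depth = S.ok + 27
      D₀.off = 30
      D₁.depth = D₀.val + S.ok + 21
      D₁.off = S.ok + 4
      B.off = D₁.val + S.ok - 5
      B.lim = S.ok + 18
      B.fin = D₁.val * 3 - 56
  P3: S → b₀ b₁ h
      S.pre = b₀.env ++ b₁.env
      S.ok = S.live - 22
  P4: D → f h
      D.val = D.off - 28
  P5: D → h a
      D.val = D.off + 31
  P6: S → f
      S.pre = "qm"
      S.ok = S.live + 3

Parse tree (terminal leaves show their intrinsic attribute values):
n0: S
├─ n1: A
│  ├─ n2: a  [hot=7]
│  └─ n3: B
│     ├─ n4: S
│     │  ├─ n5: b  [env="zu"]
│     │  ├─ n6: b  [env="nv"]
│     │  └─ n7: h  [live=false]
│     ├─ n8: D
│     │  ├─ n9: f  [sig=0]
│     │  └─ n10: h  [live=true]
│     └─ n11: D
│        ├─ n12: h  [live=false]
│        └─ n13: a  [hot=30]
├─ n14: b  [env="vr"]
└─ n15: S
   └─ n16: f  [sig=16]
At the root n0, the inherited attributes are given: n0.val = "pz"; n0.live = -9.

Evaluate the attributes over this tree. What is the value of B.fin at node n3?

25

1. n0.val = "pz"  [given at root]
2. n0.live = -9  [given at root]
3. n1.tag = 13  [13]
4. n1.wid = false  [S₀.live > -9]
5. n1.sig = 19  [S₀.live + 28]
6. n2.hot = 7  [terminal]
7. n4.val = "qw"  ["qw"]
8. n4.live = 14  [14]
9. n5.env = "zu"  [terminal]
10. n6.env = "nv"  [terminal]
11. n7.live = false  [terminal]
12. n4.pre = "zunv"  [b₀.env ++ b₁.env]
13. n4.ok = -8  [S.live - 22]
14. n8.depth = 19  [S.ok + 27]
15. n8.off = 30  [30]
16. n9.sig = 0  [terminal]
17. n10.live = true  [terminal]
18. n8.val = 2  [D.off - 28]
19. n11.depth = 15  [D₀.val + S.ok + 21]
20. n11.off = -4  [S.ok + 4]
21. n12.live = false  [terminal]
22. n13.hot = 30  [terminal]
23. n11.val = 27  [D.off + 31]
24. n3.off = 14  [D₁.val + S.ok - 5]
25. n3.lim = 10  [S.ok + 18]
26. n3.fin = 25  [D₁.val * 3 - 56]
27. n1.live = 11  [a.hot + 4]
28. n14.env = "vr"  [terminal]
29. n15.val = "mpz"  ["m" ++ S₀.val]
30. n15.live = -5  [A.live + S₀.live - 7]
31. n16.sig = 16  [terminal]
32. n15.pre = "qm"  ["qm"]
33. n15.ok = -2  [S.live + 3]
34. n0.pre = "vvr"  ["v" ++ b.env]
35. n0.ok = -1  [S₁.ok + A.live - 10]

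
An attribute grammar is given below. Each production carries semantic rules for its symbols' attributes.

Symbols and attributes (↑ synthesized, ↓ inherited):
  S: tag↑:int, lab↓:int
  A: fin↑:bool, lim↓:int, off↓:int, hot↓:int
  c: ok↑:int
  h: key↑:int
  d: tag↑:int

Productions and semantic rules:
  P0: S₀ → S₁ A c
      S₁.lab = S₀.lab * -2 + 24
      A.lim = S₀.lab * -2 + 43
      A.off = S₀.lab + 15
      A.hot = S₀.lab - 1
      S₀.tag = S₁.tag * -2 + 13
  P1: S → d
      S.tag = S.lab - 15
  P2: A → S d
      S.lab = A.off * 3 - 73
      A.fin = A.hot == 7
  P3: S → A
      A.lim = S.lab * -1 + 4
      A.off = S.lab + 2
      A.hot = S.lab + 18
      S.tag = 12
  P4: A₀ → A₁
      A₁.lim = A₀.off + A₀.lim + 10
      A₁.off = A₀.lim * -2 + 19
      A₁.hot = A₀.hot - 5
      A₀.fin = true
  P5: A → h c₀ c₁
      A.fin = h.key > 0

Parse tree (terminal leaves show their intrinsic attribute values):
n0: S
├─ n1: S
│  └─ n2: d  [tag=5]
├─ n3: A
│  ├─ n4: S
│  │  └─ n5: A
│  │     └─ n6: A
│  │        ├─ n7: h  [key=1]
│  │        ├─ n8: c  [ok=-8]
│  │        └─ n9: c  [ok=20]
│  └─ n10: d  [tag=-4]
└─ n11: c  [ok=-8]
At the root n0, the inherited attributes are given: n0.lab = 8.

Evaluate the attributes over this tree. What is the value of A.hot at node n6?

1. n0.lab = 8  [given at root]
2. n1.lab = 8  [S₀.lab * -2 + 24]
3. n2.tag = 5  [terminal]
4. n1.tag = -7  [S.lab - 15]
5. n3.lim = 27  [S₀.lab * -2 + 43]
6. n3.off = 23  [S₀.lab + 15]
7. n3.hot = 7  [S₀.lab - 1]
8. n4.lab = -4  [A.off * 3 - 73]
9. n5.lim = 8  [S.lab * -1 + 4]
10. n5.off = -2  [S.lab + 2]
11. n5.hot = 14  [S.lab + 18]
12. n6.lim = 16  [A₀.off + A₀.lim + 10]
13. n6.off = 3  [A₀.lim * -2 + 19]
14. n6.hot = 9  [A₀.hot - 5]
15. n7.key = 1  [terminal]
16. n8.ok = -8  [terminal]
17. n9.ok = 20  [terminal]
18. n6.fin = true  [h.key > 0]
19. n5.fin = true  [true]
20. n4.tag = 12  [12]
21. n10.tag = -4  [terminal]
22. n3.fin = true  [A.hot == 7]
23. n11.ok = -8  [terminal]
24. n0.tag = 27  [S₁.tag * -2 + 13]

9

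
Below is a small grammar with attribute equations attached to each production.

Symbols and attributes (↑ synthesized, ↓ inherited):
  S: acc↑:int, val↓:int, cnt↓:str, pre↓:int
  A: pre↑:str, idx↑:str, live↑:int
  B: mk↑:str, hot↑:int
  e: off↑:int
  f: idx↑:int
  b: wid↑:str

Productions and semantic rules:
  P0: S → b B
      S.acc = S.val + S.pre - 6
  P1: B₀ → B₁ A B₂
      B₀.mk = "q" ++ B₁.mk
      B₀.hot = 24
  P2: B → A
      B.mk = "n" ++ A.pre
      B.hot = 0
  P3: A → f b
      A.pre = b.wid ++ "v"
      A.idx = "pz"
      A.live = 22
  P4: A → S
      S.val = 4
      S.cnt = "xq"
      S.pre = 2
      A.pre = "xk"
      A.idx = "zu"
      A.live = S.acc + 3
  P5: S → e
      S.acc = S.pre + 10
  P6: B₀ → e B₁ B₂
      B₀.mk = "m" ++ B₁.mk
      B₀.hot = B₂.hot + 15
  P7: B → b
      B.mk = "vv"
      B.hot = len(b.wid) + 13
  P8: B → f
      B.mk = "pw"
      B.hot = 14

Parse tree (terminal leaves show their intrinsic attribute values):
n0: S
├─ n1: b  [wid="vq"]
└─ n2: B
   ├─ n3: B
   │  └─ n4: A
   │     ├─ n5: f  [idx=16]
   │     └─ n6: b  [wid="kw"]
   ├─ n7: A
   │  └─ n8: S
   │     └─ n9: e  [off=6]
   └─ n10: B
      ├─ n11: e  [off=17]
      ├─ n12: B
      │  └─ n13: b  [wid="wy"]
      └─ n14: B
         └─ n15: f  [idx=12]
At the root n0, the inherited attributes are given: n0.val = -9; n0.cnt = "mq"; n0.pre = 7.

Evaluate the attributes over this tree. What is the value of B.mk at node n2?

"qnkwv"

1. n0.val = -9  [given at root]
2. n0.cnt = "mq"  [given at root]
3. n0.pre = 7  [given at root]
4. n1.wid = "vq"  [terminal]
5. n5.idx = 16  [terminal]
6. n6.wid = "kw"  [terminal]
7. n4.pre = "kwv"  [b.wid ++ "v"]
8. n4.idx = "pz"  ["pz"]
9. n4.live = 22  [22]
10. n3.mk = "nkwv"  ["n" ++ A.pre]
11. n3.hot = 0  [0]
12. n8.val = 4  [4]
13. n8.cnt = "xq"  ["xq"]
14. n8.pre = 2  [2]
15. n9.off = 6  [terminal]
16. n8.acc = 12  [S.pre + 10]
17. n7.pre = "xk"  ["xk"]
18. n7.idx = "zu"  ["zu"]
19. n7.live = 15  [S.acc + 3]
20. n11.off = 17  [terminal]
21. n13.wid = "wy"  [terminal]
22. n12.mk = "vv"  ["vv"]
23. n12.hot = 15  [len(b.wid) + 13]
24. n15.idx = 12  [terminal]
25. n14.mk = "pw"  ["pw"]
26. n14.hot = 14  [14]
27. n10.mk = "mvv"  ["m" ++ B₁.mk]
28. n10.hot = 29  [B₂.hot + 15]
29. n2.mk = "qnkwv"  ["q" ++ B₁.mk]
30. n2.hot = 24  [24]
31. n0.acc = -8  [S.val + S.pre - 6]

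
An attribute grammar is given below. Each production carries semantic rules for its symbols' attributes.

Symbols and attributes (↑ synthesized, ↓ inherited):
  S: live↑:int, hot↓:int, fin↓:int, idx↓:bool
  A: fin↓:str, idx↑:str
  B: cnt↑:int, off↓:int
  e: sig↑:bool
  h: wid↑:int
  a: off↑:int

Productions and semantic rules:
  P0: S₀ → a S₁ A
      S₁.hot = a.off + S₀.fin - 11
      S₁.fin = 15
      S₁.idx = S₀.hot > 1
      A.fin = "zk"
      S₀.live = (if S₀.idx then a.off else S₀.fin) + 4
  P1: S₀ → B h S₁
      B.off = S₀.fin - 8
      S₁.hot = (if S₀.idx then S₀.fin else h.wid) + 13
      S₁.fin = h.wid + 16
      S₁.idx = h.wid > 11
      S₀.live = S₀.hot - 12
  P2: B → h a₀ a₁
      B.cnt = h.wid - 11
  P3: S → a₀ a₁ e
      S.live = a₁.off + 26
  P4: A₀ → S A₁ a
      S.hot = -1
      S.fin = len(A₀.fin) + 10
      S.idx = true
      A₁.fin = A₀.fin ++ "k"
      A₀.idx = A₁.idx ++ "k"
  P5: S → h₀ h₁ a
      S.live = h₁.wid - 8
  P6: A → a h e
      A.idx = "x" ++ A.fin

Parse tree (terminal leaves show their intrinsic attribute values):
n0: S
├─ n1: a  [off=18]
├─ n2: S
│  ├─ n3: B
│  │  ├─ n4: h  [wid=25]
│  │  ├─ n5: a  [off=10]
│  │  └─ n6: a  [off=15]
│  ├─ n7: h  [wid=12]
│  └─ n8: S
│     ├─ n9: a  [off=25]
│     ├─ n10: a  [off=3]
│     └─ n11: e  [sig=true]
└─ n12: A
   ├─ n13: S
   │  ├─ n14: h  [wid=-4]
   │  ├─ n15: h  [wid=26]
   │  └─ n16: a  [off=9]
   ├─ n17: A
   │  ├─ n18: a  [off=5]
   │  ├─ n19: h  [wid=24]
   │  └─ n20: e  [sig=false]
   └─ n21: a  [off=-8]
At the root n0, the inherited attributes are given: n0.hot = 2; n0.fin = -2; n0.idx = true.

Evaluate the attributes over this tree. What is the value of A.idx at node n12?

"xzkkk"

1. n0.hot = 2  [given at root]
2. n0.fin = -2  [given at root]
3. n0.idx = true  [given at root]
4. n1.off = 18  [terminal]
5. n2.hot = 5  [a.off + S₀.fin - 11]
6. n2.fin = 15  [15]
7. n2.idx = true  [S₀.hot > 1]
8. n3.off = 7  [S₀.fin - 8]
9. n4.wid = 25  [terminal]
10. n5.off = 10  [terminal]
11. n6.off = 15  [terminal]
12. n3.cnt = 14  [h.wid - 11]
13. n7.wid = 12  [terminal]
14. n8.hot = 28  [(if S₀.idx then S₀.fin else h.wid) + 13]
15. n8.fin = 28  [h.wid + 16]
16. n8.idx = true  [h.wid > 11]
17. n9.off = 25  [terminal]
18. n10.off = 3  [terminal]
19. n11.sig = true  [terminal]
20. n8.live = 29  [a₁.off + 26]
21. n2.live = -7  [S₀.hot - 12]
22. n12.fin = "zk"  ["zk"]
23. n13.hot = -1  [-1]
24. n13.fin = 12  [len(A₀.fin) + 10]
25. n13.idx = true  [true]
26. n14.wid = -4  [terminal]
27. n15.wid = 26  [terminal]
28. n16.off = 9  [terminal]
29. n13.live = 18  [h₁.wid - 8]
30. n17.fin = "zkk"  [A₀.fin ++ "k"]
31. n18.off = 5  [terminal]
32. n19.wid = 24  [terminal]
33. n20.sig = false  [terminal]
34. n17.idx = "xzkk"  ["x" ++ A.fin]
35. n21.off = -8  [terminal]
36. n12.idx = "xzkkk"  [A₁.idx ++ "k"]
37. n0.live = 22  [(if S₀.idx then a.off else S₀.fin) + 4]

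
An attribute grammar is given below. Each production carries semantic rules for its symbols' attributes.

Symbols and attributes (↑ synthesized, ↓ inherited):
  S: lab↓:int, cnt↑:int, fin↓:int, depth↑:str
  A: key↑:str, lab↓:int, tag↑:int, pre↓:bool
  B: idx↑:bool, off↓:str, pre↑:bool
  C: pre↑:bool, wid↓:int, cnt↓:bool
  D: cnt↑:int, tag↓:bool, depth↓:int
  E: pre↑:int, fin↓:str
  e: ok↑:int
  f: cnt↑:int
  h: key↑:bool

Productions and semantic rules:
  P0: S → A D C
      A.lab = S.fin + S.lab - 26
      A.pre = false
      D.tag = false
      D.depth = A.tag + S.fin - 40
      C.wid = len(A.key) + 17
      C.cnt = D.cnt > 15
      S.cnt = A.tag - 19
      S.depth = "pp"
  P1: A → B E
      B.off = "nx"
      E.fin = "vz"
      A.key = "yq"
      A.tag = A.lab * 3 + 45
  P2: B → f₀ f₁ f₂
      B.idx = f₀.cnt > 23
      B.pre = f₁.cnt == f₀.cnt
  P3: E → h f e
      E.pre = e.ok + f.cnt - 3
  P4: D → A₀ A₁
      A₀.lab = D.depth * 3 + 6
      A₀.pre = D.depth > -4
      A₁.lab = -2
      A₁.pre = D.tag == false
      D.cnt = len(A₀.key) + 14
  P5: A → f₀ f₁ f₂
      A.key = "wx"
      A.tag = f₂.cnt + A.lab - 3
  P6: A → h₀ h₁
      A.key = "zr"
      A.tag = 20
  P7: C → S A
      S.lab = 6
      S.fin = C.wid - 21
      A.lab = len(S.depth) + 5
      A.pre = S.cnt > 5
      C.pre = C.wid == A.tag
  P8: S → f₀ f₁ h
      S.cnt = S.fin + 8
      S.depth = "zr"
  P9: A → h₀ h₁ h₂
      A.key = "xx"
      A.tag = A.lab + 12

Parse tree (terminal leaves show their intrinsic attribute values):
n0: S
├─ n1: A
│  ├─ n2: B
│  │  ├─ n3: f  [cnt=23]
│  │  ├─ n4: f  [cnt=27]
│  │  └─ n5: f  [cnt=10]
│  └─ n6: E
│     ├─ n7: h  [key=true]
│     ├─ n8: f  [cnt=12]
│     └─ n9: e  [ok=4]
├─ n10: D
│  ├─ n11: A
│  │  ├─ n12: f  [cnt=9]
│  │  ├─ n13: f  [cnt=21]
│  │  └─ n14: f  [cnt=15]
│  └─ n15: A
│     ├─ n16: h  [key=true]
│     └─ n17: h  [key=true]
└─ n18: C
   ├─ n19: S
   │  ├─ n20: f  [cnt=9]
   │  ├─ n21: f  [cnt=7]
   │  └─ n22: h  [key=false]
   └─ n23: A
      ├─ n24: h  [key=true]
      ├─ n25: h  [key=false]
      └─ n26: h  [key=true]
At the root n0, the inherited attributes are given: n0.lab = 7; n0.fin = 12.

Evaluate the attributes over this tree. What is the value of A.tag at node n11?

1. n0.lab = 7  [given at root]
2. n0.fin = 12  [given at root]
3. n1.lab = -7  [S.fin + S.lab - 26]
4. n1.pre = false  [false]
5. n2.off = "nx"  ["nx"]
6. n3.cnt = 23  [terminal]
7. n4.cnt = 27  [terminal]
8. n5.cnt = 10  [terminal]
9. n2.idx = false  [f₀.cnt > 23]
10. n2.pre = false  [f₁.cnt == f₀.cnt]
11. n6.fin = "vz"  ["vz"]
12. n7.key = true  [terminal]
13. n8.cnt = 12  [terminal]
14. n9.ok = 4  [terminal]
15. n6.pre = 13  [e.ok + f.cnt - 3]
16. n1.key = "yq"  ["yq"]
17. n1.tag = 24  [A.lab * 3 + 45]
18. n10.tag = false  [false]
19. n10.depth = -4  [A.tag + S.fin - 40]
20. n11.lab = -6  [D.depth * 3 + 6]
21. n11.pre = false  [D.depth > -4]
22. n12.cnt = 9  [terminal]
23. n13.cnt = 21  [terminal]
24. n14.cnt = 15  [terminal]
25. n11.key = "wx"  ["wx"]
26. n11.tag = 6  [f₂.cnt + A.lab - 3]
27. n15.lab = -2  [-2]
28. n15.pre = true  [D.tag == false]
29. n16.key = true  [terminal]
30. n17.key = true  [terminal]
31. n15.key = "zr"  ["zr"]
32. n15.tag = 20  [20]
33. n10.cnt = 16  [len(A₀.key) + 14]
34. n18.wid = 19  [len(A.key) + 17]
35. n18.cnt = true  [D.cnt > 15]
36. n19.lab = 6  [6]
37. n19.fin = -2  [C.wid - 21]
38. n20.cnt = 9  [terminal]
39. n21.cnt = 7  [terminal]
40. n22.key = false  [terminal]
41. n19.cnt = 6  [S.fin + 8]
42. n19.depth = "zr"  ["zr"]
43. n23.lab = 7  [len(S.depth) + 5]
44. n23.pre = true  [S.cnt > 5]
45. n24.key = true  [terminal]
46. n25.key = false  [terminal]
47. n26.key = true  [terminal]
48. n23.key = "xx"  ["xx"]
49. n23.tag = 19  [A.lab + 12]
50. n18.pre = true  [C.wid == A.tag]
51. n0.cnt = 5  [A.tag - 19]
52. n0.depth = "pp"  ["pp"]

6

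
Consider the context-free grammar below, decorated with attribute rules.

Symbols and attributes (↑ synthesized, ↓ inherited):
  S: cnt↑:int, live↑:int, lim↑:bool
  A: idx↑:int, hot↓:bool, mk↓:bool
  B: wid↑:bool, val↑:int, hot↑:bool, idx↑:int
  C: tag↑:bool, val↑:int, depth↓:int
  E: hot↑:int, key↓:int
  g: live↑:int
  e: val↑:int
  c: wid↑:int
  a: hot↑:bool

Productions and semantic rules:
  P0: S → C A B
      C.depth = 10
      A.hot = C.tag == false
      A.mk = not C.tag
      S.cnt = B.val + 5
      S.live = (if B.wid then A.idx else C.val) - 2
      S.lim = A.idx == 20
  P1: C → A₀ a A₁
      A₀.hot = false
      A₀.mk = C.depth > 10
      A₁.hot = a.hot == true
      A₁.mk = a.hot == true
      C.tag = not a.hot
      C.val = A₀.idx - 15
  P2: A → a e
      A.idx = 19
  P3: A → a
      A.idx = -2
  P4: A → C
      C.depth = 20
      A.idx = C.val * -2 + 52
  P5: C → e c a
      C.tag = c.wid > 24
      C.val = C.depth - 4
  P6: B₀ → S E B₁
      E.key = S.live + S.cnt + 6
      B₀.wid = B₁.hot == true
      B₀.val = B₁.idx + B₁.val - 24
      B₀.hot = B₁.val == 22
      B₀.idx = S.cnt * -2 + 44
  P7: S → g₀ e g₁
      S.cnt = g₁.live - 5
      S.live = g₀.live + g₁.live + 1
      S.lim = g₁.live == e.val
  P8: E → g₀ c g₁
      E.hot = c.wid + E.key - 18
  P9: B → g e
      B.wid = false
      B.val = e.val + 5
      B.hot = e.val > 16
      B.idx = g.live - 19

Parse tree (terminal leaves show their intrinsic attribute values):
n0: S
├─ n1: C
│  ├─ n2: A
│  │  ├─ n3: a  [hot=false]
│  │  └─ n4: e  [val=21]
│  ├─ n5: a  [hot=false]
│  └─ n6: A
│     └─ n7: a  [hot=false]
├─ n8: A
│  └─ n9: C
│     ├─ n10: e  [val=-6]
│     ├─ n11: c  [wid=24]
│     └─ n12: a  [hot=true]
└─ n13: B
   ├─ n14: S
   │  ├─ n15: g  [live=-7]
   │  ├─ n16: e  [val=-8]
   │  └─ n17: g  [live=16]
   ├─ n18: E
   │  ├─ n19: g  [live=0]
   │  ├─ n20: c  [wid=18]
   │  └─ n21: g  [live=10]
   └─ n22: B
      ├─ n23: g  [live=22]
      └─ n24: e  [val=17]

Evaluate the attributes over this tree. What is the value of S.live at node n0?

1. n1.depth = 10  [10]
2. n2.hot = false  [false]
3. n2.mk = false  [C.depth > 10]
4. n3.hot = false  [terminal]
5. n4.val = 21  [terminal]
6. n2.idx = 19  [19]
7. n5.hot = false  [terminal]
8. n6.hot = false  [a.hot == true]
9. n6.mk = false  [a.hot == true]
10. n7.hot = false  [terminal]
11. n6.idx = -2  [-2]
12. n1.tag = true  [not a.hot]
13. n1.val = 4  [A₀.idx - 15]
14. n8.hot = false  [C.tag == false]
15. n8.mk = false  [not C.tag]
16. n9.depth = 20  [20]
17. n10.val = -6  [terminal]
18. n11.wid = 24  [terminal]
19. n12.hot = true  [terminal]
20. n9.tag = false  [c.wid > 24]
21. n9.val = 16  [C.depth - 4]
22. n8.idx = 20  [C.val * -2 + 52]
23. n15.live = -7  [terminal]
24. n16.val = -8  [terminal]
25. n17.live = 16  [terminal]
26. n14.cnt = 11  [g₁.live - 5]
27. n14.live = 10  [g₀.live + g₁.live + 1]
28. n14.lim = false  [g₁.live == e.val]
29. n18.key = 27  [S.live + S.cnt + 6]
30. n19.live = 0  [terminal]
31. n20.wid = 18  [terminal]
32. n21.live = 10  [terminal]
33. n18.hot = 27  [c.wid + E.key - 18]
34. n23.live = 22  [terminal]
35. n24.val = 17  [terminal]
36. n22.wid = false  [false]
37. n22.val = 22  [e.val + 5]
38. n22.hot = true  [e.val > 16]
39. n22.idx = 3  [g.live - 19]
40. n13.wid = true  [B₁.hot == true]
41. n13.val = 1  [B₁.idx + B₁.val - 24]
42. n13.hot = true  [B₁.val == 22]
43. n13.idx = 22  [S.cnt * -2 + 44]
44. n0.cnt = 6  [B.val + 5]
45. n0.live = 18  [(if B.wid then A.idx else C.val) - 2]
46. n0.lim = true  [A.idx == 20]

18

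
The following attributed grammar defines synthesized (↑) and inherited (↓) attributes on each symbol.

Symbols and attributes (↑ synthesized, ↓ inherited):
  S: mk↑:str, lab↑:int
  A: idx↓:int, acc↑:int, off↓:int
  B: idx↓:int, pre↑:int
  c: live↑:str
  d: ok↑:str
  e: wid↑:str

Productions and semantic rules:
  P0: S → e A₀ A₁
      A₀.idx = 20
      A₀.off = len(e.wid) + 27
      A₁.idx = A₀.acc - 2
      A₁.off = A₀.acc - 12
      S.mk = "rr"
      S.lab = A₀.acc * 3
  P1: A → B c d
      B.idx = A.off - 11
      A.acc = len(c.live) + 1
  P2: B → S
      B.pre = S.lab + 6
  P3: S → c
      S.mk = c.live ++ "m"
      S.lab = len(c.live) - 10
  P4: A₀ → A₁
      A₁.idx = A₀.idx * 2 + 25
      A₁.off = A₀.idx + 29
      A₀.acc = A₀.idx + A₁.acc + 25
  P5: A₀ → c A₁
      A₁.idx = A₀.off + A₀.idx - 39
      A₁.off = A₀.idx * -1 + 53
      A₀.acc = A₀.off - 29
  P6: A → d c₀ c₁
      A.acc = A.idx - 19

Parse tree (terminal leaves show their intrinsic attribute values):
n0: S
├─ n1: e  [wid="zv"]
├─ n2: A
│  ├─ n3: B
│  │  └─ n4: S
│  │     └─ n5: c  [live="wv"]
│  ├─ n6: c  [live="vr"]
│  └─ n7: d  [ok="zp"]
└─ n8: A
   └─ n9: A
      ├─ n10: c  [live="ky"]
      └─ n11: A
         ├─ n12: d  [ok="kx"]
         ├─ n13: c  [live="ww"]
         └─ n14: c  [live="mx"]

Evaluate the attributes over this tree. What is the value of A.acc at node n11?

-1

1. n1.wid = "zv"  [terminal]
2. n2.idx = 20  [20]
3. n2.off = 29  [len(e.wid) + 27]
4. n3.idx = 18  [A.off - 11]
5. n5.live = "wv"  [terminal]
6. n4.mk = "wvm"  [c.live ++ "m"]
7. n4.lab = -8  [len(c.live) - 10]
8. n3.pre = -2  [S.lab + 6]
9. n6.live = "vr"  [terminal]
10. n7.ok = "zp"  [terminal]
11. n2.acc = 3  [len(c.live) + 1]
12. n8.idx = 1  [A₀.acc - 2]
13. n8.off = -9  [A₀.acc - 12]
14. n9.idx = 27  [A₀.idx * 2 + 25]
15. n9.off = 30  [A₀.idx + 29]
16. n10.live = "ky"  [terminal]
17. n11.idx = 18  [A₀.off + A₀.idx - 39]
18. n11.off = 26  [A₀.idx * -1 + 53]
19. n12.ok = "kx"  [terminal]
20. n13.live = "ww"  [terminal]
21. n14.live = "mx"  [terminal]
22. n11.acc = -1  [A.idx - 19]
23. n9.acc = 1  [A₀.off - 29]
24. n8.acc = 27  [A₀.idx + A₁.acc + 25]
25. n0.mk = "rr"  ["rr"]
26. n0.lab = 9  [A₀.acc * 3]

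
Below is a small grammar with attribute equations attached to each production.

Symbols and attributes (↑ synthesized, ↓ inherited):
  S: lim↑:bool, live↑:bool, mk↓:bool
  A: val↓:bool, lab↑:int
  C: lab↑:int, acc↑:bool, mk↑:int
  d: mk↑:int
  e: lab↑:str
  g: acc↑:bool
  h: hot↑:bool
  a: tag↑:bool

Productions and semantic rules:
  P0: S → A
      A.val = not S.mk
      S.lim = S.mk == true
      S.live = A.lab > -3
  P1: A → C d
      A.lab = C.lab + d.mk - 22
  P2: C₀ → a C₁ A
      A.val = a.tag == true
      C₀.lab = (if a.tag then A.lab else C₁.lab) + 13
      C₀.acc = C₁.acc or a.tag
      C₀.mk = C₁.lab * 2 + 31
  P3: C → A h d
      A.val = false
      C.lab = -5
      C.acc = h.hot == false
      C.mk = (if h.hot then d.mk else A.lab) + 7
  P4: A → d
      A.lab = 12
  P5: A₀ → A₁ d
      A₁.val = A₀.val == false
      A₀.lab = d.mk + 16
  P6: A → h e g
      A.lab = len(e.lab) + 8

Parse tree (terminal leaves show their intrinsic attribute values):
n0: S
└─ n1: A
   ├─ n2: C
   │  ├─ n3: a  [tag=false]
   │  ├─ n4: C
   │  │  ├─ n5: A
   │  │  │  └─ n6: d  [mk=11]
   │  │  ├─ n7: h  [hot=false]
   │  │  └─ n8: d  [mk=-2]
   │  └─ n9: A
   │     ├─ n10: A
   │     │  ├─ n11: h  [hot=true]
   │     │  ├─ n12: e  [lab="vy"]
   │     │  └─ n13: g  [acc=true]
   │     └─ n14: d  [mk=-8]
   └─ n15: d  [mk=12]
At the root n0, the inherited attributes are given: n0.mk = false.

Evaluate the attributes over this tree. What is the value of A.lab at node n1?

1. n0.mk = false  [given at root]
2. n1.val = true  [not S.mk]
3. n3.tag = false  [terminal]
4. n5.val = false  [false]
5. n6.mk = 11  [terminal]
6. n5.lab = 12  [12]
7. n7.hot = false  [terminal]
8. n8.mk = -2  [terminal]
9. n4.lab = -5  [-5]
10. n4.acc = true  [h.hot == false]
11. n4.mk = 19  [(if h.hot then d.mk else A.lab) + 7]
12. n9.val = false  [a.tag == true]
13. n10.val = true  [A₀.val == false]
14. n11.hot = true  [terminal]
15. n12.lab = "vy"  [terminal]
16. n13.acc = true  [terminal]
17. n10.lab = 10  [len(e.lab) + 8]
18. n14.mk = -8  [terminal]
19. n9.lab = 8  [d.mk + 16]
20. n2.lab = 8  [(if a.tag then A.lab else C₁.lab) + 13]
21. n2.acc = true  [C₁.acc or a.tag]
22. n2.mk = 21  [C₁.lab * 2 + 31]
23. n15.mk = 12  [terminal]
24. n1.lab = -2  [C.lab + d.mk - 22]
25. n0.lim = false  [S.mk == true]
26. n0.live = true  [A.lab > -3]

-2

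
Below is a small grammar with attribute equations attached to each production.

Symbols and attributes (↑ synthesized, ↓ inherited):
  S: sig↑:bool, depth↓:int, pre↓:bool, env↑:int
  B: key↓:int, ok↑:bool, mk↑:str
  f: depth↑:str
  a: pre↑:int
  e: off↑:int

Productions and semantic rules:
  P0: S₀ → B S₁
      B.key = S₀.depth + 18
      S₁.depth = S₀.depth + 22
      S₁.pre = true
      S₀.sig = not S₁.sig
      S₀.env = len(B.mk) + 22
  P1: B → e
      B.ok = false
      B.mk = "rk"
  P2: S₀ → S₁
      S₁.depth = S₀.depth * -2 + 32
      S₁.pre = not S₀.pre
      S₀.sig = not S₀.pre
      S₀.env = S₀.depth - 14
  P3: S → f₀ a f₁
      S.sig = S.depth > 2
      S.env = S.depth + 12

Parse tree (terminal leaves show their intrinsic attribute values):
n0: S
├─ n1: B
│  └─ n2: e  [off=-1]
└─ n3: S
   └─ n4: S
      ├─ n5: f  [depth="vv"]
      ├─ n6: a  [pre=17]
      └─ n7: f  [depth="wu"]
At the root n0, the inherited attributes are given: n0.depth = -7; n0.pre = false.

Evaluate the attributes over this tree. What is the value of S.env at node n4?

14

1. n0.depth = -7  [given at root]
2. n0.pre = false  [given at root]
3. n1.key = 11  [S₀.depth + 18]
4. n2.off = -1  [terminal]
5. n1.ok = false  [false]
6. n1.mk = "rk"  ["rk"]
7. n3.depth = 15  [S₀.depth + 22]
8. n3.pre = true  [true]
9. n4.depth = 2  [S₀.depth * -2 + 32]
10. n4.pre = false  [not S₀.pre]
11. n5.depth = "vv"  [terminal]
12. n6.pre = 17  [terminal]
13. n7.depth = "wu"  [terminal]
14. n4.sig = false  [S.depth > 2]
15. n4.env = 14  [S.depth + 12]
16. n3.sig = false  [not S₀.pre]
17. n3.env = 1  [S₀.depth - 14]
18. n0.sig = true  [not S₁.sig]
19. n0.env = 24  [len(B.mk) + 22]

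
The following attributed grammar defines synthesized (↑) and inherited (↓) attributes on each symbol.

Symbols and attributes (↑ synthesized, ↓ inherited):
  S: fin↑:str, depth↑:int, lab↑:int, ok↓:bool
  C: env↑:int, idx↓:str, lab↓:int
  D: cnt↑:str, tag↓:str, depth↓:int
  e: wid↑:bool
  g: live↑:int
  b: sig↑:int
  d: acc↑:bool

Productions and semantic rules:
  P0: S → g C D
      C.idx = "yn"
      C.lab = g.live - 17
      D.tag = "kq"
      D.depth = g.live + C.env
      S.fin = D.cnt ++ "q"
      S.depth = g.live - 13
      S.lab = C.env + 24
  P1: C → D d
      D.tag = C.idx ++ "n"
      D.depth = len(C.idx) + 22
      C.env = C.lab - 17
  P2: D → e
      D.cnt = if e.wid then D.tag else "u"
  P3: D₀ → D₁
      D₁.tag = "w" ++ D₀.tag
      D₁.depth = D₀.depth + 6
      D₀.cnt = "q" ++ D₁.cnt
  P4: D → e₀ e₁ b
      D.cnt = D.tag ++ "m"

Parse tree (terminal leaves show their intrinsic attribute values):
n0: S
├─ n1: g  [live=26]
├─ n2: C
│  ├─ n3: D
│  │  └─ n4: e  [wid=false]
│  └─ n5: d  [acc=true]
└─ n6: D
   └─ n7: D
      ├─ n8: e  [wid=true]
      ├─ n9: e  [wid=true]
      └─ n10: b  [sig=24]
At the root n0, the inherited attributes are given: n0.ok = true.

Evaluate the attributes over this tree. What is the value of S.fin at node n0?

1. n0.ok = true  [given at root]
2. n1.live = 26  [terminal]
3. n2.idx = "yn"  ["yn"]
4. n2.lab = 9  [g.live - 17]
5. n3.tag = "ynn"  [C.idx ++ "n"]
6. n3.depth = 24  [len(C.idx) + 22]
7. n4.wid = false  [terminal]
8. n3.cnt = "u"  [if e.wid then D.tag else "u"]
9. n5.acc = true  [terminal]
10. n2.env = -8  [C.lab - 17]
11. n6.tag = "kq"  ["kq"]
12. n6.depth = 18  [g.live + C.env]
13. n7.tag = "wkq"  ["w" ++ D₀.tag]
14. n7.depth = 24  [D₀.depth + 6]
15. n8.wid = true  [terminal]
16. n9.wid = true  [terminal]
17. n10.sig = 24  [terminal]
18. n7.cnt = "wkqm"  [D.tag ++ "m"]
19. n6.cnt = "qwkqm"  ["q" ++ D₁.cnt]
20. n0.fin = "qwkqmq"  [D.cnt ++ "q"]
21. n0.depth = 13  [g.live - 13]
22. n0.lab = 16  [C.env + 24]

"qwkqmq"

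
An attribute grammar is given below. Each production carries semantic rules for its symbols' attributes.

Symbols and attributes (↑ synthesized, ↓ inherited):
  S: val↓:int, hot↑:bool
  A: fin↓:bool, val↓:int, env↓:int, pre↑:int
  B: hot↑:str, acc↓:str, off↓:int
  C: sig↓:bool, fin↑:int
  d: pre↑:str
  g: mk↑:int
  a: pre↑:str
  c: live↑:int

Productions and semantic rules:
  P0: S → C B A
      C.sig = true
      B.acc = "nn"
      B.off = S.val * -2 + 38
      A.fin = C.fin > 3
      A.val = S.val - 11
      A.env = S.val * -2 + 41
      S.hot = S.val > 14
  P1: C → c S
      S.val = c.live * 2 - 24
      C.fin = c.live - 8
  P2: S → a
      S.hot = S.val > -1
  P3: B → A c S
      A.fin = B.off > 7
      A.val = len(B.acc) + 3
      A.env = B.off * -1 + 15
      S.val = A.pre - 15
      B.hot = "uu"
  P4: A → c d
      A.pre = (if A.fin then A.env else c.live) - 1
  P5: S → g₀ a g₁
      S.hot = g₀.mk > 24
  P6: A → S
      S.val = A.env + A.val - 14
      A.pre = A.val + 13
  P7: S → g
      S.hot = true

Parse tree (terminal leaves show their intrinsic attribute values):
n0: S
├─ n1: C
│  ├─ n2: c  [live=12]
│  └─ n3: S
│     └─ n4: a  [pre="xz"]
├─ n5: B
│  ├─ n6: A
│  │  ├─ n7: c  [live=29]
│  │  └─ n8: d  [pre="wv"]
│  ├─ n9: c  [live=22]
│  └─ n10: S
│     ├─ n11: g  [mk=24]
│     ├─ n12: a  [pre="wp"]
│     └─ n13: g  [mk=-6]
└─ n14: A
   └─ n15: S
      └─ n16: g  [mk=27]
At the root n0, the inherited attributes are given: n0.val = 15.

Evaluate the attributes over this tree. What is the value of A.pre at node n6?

6

1. n0.val = 15  [given at root]
2. n1.sig = true  [true]
3. n2.live = 12  [terminal]
4. n3.val = 0  [c.live * 2 - 24]
5. n4.pre = "xz"  [terminal]
6. n3.hot = true  [S.val > -1]
7. n1.fin = 4  [c.live - 8]
8. n5.acc = "nn"  ["nn"]
9. n5.off = 8  [S.val * -2 + 38]
10. n6.fin = true  [B.off > 7]
11. n6.val = 5  [len(B.acc) + 3]
12. n6.env = 7  [B.off * -1 + 15]
13. n7.live = 29  [terminal]
14. n8.pre = "wv"  [terminal]
15. n6.pre = 6  [(if A.fin then A.env else c.live) - 1]
16. n9.live = 22  [terminal]
17. n10.val = -9  [A.pre - 15]
18. n11.mk = 24  [terminal]
19. n12.pre = "wp"  [terminal]
20. n13.mk = -6  [terminal]
21. n10.hot = false  [g₀.mk > 24]
22. n5.hot = "uu"  ["uu"]
23. n14.fin = true  [C.fin > 3]
24. n14.val = 4  [S.val - 11]
25. n14.env = 11  [S.val * -2 + 41]
26. n15.val = 1  [A.env + A.val - 14]
27. n16.mk = 27  [terminal]
28. n15.hot = true  [true]
29. n14.pre = 17  [A.val + 13]
30. n0.hot = true  [S.val > 14]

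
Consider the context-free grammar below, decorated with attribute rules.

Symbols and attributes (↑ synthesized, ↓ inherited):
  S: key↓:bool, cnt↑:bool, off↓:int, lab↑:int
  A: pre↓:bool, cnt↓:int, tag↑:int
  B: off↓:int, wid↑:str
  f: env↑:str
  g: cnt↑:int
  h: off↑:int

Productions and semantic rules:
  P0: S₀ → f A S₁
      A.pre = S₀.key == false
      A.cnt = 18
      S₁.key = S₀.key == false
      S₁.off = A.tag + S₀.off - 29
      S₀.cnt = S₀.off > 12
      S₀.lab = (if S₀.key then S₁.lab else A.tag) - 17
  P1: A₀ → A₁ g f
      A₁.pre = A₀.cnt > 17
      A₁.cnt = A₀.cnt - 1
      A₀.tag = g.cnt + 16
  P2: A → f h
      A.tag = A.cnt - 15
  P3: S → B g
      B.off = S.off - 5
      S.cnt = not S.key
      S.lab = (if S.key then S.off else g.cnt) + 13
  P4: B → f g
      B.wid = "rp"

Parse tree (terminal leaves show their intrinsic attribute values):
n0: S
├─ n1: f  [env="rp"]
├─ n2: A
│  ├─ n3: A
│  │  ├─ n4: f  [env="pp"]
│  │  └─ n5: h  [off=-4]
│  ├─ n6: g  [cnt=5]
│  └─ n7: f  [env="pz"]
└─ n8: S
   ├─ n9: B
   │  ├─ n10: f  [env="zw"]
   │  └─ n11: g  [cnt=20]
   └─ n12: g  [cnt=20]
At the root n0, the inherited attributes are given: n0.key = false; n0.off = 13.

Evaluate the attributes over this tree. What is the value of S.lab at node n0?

4

1. n0.key = false  [given at root]
2. n0.off = 13  [given at root]
3. n1.env = "rp"  [terminal]
4. n2.pre = true  [S₀.key == false]
5. n2.cnt = 18  [18]
6. n3.pre = true  [A₀.cnt > 17]
7. n3.cnt = 17  [A₀.cnt - 1]
8. n4.env = "pp"  [terminal]
9. n5.off = -4  [terminal]
10. n3.tag = 2  [A.cnt - 15]
11. n6.cnt = 5  [terminal]
12. n7.env = "pz"  [terminal]
13. n2.tag = 21  [g.cnt + 16]
14. n8.key = true  [S₀.key == false]
15. n8.off = 5  [A.tag + S₀.off - 29]
16. n9.off = 0  [S.off - 5]
17. n10.env = "zw"  [terminal]
18. n11.cnt = 20  [terminal]
19. n9.wid = "rp"  ["rp"]
20. n12.cnt = 20  [terminal]
21. n8.cnt = false  [not S.key]
22. n8.lab = 18  [(if S.key then S.off else g.cnt) + 13]
23. n0.cnt = true  [S₀.off > 12]
24. n0.lab = 4  [(if S₀.key then S₁.lab else A.tag) - 17]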